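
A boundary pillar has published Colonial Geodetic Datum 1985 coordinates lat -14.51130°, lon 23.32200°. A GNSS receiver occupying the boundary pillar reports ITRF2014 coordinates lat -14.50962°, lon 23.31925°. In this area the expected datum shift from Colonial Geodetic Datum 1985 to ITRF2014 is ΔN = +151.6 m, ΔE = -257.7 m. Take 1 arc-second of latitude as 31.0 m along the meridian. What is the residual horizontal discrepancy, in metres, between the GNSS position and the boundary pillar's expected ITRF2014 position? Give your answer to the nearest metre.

Observed coordinate differences: Δφ = +0.00168°, Δλ = -0.00275°.
Converting to metres (1° lat = 111600 m, cos φ = 0.968098): observed ΔN = 187.5 m, observed ΔE = -297.1 m.
Subtracting the expected shift leaves a residual of 187.5 − (151.6) = 35.9 m north and -297.1 − (-257.7) = -39.4 m east.
Residual distance = √(35.9² + (-39.4)²) = 53.3 m.

53 m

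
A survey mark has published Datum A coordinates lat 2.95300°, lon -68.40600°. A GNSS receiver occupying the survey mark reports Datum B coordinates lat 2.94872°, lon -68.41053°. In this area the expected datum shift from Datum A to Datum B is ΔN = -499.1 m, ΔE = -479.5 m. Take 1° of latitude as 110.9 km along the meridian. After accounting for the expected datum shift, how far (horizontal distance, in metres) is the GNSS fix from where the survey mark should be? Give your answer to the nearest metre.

Observed coordinate differences: Δφ = -0.00428°, Δλ = -0.00453°.
Converting to metres (1° lat = 110900 m, cos φ = 0.998672): observed ΔN = -474.7 m, observed ΔE = -501.7 m.
Subtracting the expected shift leaves a residual of -474.7 − (-499.1) = 24.4 m north and -501.7 − (-479.5) = -22.2 m east.
Residual distance = √(24.4² + (-22.2)²) = 33.0 m.

33 m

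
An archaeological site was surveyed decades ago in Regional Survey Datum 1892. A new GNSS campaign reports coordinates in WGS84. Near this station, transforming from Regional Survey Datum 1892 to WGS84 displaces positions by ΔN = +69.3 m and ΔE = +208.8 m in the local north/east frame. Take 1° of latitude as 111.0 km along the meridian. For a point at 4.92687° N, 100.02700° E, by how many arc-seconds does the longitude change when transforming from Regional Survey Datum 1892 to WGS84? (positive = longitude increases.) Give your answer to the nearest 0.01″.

Δλ = 6.80″

At latitude 4.92687°, cos φ = 0.996305.
1° of longitude at this latitude = 111.0 × cos φ = 110.59 km, so Δλ = 208.8 / 110589.9 = 0.0018881° = 6.797″.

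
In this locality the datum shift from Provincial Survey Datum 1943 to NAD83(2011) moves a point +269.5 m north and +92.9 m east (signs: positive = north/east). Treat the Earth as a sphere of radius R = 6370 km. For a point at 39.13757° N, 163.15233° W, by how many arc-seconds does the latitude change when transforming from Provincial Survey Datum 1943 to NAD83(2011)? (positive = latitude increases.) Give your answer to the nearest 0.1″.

Δφ = 8.7″

On a sphere of radius R, 1 rad of latitude = R, so Δφ = ΔN / R = 269.5 / 6370000 = 4.2308e-05 rad = 8.727″.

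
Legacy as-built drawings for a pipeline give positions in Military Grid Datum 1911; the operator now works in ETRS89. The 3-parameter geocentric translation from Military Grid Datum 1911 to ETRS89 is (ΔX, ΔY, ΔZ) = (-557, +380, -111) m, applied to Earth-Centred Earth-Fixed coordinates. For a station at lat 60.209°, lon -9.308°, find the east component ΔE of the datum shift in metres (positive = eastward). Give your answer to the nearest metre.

ΔE = 285 m

At φ = 60.209°, λ = -9.308°: sin φ = 0.867844, cos φ = 0.496838, sin λ = -0.161742, cos λ = 0.986833.
ΔE = −sin λ·ΔX + cos λ·ΔY = −(-0.161742)·(-557) + (0.986833)·(380) = 284.91 m.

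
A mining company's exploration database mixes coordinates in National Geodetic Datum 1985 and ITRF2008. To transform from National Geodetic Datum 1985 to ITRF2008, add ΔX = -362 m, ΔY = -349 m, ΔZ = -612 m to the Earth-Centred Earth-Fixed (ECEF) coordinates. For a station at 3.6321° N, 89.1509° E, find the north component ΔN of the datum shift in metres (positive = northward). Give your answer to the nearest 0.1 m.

The local north axis is (−sin φ cos λ, −sin φ sin λ, cos φ), giving ΔN = 0.340 + 22.107 − 610.771 = -588.32 m.

ΔN = -588.3 m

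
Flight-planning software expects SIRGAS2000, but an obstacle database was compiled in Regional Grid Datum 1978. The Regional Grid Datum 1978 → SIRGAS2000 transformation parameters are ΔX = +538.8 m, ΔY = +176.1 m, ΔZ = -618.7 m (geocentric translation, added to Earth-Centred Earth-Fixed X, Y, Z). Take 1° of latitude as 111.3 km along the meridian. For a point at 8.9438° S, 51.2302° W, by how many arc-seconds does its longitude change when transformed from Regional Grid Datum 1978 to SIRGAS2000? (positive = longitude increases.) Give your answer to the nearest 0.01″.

sin φ = -0.155466, cos φ = 0.987841, sin λ = -0.779668, cos λ = 0.626193.
East component: ΔE = −sin λ·ΔX + cos λ·ΔY = −(-0.779668)(538.8) + (0.626193)(176.1) = 530.36 m.
1° of latitude spans 111300 m; at latitude φ, 1° of longitude spans that × cos φ = 109946.7 m, so Δλ = 530.36 / 109946.7 × 3600 = 17.366″.

Δλ = 17.37″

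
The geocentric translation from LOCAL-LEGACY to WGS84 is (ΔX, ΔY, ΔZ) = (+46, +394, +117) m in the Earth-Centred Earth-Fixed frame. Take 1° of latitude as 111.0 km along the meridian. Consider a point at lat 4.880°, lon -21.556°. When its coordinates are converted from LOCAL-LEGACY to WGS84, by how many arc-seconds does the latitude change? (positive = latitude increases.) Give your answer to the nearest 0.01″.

sin φ = 0.085069, cos φ = 0.996375, sin λ = -0.367410, cos λ = 0.930059.
North component: ΔN = −sin φ cos λ·ΔX − sin φ sin λ·ΔY + cos φ·ΔZ = −(0.085069)(0.930059)(46) − (0.085069)(-0.367410)(394) + (0.996375)(117) = 125.25 m.
1° of latitude spans 111000 m, so Δφ = 125.25 / 111000 × 3600 = 4.062″.

Δφ = 4.06″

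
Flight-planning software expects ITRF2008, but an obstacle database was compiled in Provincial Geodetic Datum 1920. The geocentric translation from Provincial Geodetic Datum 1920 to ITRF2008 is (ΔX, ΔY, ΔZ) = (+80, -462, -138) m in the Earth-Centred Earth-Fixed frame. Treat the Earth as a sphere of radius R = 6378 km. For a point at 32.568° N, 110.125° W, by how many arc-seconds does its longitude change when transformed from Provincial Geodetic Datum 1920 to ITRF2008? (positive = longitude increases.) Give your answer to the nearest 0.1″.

sin φ = 0.538300, cos φ = 0.842753, sin λ = -0.938944, cos λ = -0.344069.
East component: ΔE = −sin λ·ΔX + cos λ·ΔY = −(-0.938944)(80) + (-0.344069)(-462) = 234.08 m.
1° of latitude spans πR/180 = 111317 m; at latitude φ, 1° of longitude spans that × cos φ = 93812.8 m, so Δλ = 234.08 / 93812.8 × 3600 = 8.982″.

Δλ = 9.0″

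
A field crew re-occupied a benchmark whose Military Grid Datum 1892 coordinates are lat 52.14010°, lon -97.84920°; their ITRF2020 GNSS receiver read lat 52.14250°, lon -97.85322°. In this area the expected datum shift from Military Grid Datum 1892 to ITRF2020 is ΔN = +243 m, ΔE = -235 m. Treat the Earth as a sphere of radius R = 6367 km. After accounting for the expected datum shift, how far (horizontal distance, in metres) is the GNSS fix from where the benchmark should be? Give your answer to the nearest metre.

Observed coordinate differences: Δφ = +0.00240°, Δλ = -0.00402°.
Converting to metres (1° lat = 111125 m, cos φ = 0.613733): observed ΔN = 266.7 m, observed ΔE = -274.2 m.
Subtracting the expected shift leaves a residual of 266.7 − (243) = 23.7 m north and -274.2 − (-235) = -39.2 m east.
Residual distance = √(23.7² + (-39.2)²) = 45.8 m.

46 m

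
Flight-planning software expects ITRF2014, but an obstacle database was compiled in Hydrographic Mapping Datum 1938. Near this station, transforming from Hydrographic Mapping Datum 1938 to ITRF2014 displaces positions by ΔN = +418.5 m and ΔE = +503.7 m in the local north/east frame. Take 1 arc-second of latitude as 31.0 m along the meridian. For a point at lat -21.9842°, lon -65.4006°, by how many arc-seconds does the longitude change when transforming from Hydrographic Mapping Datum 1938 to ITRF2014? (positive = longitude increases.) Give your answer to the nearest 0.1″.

Δλ = 17.5″

At latitude -21.9842°, cos φ = 0.927287.
1″ of longitude at this latitude = 31.00 × cos φ = 28.7459 m, so Δλ = 503.7 / 28.7459 = 17.522″.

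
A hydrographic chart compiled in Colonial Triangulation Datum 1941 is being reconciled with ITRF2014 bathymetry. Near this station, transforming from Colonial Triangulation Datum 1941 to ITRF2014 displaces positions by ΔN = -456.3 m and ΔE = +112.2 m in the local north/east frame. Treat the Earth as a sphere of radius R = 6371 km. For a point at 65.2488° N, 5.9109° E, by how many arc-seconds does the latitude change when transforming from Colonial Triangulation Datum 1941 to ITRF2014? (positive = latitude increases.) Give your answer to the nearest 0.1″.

Δφ = -14.8″

On a sphere of radius R, 1 rad of latitude = R, so Δφ = ΔN / R = -456.3 / 6371000 = -7.1621e-05 rad = -14.773″.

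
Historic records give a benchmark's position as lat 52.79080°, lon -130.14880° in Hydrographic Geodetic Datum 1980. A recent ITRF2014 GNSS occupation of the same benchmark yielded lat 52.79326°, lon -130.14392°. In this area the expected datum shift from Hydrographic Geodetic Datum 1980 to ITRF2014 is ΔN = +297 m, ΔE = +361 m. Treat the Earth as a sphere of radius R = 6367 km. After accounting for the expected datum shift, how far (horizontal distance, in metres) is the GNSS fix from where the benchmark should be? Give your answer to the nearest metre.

41 m

Observed coordinate differences: Δφ = +0.00246°, Δλ = +0.00488°.
Converting to metres (1° lat = 111125 m, cos φ = 0.604727): observed ΔN = 273.4 m, observed ΔE = 327.9 m.
Subtracting the expected shift leaves a residual of 273.4 − (297) = -23.6 m north and 327.9 − (361) = -33.1 m east.
Residual distance = √((-23.6)² + (-33.1)²) = 40.6 m.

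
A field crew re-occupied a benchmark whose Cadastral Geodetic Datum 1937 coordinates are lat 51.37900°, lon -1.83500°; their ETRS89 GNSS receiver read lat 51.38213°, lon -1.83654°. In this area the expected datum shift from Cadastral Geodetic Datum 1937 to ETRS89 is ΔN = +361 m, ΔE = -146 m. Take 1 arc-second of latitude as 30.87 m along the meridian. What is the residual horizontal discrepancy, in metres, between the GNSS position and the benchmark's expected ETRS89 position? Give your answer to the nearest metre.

Observed coordinate differences: Δφ = +0.00313°, Δλ = -0.00154°.
Converting to metres (1° lat = 111132 m, cos φ = 0.624166): observed ΔN = 347.8 m, observed ΔE = -106.8 m.
Subtracting the expected shift leaves a residual of 347.8 − (361) = -13.2 m north and -106.8 − (-146) = 39.2 m east.
Residual distance = √((-13.2)² + 39.2²) = 41.3 m.

41 m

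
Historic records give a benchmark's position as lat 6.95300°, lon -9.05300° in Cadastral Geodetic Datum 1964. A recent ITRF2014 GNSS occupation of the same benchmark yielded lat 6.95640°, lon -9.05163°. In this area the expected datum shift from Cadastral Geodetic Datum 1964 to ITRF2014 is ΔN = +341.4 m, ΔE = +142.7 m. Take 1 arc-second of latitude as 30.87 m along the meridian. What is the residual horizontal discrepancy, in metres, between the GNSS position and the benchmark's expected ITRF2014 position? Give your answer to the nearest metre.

Observed coordinate differences: Δφ = +0.00340°, Δλ = +0.00137°.
Converting to metres (1° lat = 111132 m, cos φ = 0.992646): observed ΔN = 377.8 m, observed ΔE = 151.1 m.
Subtracting the expected shift leaves a residual of 377.8 − (341.4) = 36.4 m north and 151.1 − (142.7) = 8.4 m east.
Residual distance = √(36.4² + 8.4²) = 37.4 m.

37 m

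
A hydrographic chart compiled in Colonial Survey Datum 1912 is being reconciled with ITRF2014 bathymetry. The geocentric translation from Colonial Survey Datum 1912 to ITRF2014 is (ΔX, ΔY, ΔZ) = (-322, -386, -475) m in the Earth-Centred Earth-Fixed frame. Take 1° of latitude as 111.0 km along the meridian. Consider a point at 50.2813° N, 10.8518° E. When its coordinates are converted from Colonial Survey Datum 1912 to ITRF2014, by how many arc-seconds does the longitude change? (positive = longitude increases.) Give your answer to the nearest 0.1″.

sin φ = 0.769191, cos φ = 0.639019, sin λ = 0.188269, cos λ = 0.982117.
East component: ΔE = −sin λ·ΔX + cos λ·ΔY = −(0.188269)(-322) + (0.982117)(-386) = -318.47 m.
1° of latitude spans 111000 m; at latitude φ, 1° of longitude spans that × cos φ = 70931.1 m, so Δλ = -318.47 / 70931.1 × 3600 = -16.164″.

Δλ = -16.2″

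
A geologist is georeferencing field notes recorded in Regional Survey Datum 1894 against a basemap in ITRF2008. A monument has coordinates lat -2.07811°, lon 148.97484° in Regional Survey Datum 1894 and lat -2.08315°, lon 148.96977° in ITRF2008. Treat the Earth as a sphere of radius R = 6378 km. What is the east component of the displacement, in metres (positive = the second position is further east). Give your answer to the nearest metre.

Δφ = -2.08315° − -2.07811° = -0.00504°; Δλ = 148.96977° − 148.97484° = -0.00507°.
1° along a meridian = πR/180 = 111317 m.
ΔN = Δφ × 111317 = -561.0 m; ΔE = Δλ × 111317 × cos(-2.07811°) = -0.00507 × 111317 × 0.999342 = -564.0 m.

ΔE = -564 m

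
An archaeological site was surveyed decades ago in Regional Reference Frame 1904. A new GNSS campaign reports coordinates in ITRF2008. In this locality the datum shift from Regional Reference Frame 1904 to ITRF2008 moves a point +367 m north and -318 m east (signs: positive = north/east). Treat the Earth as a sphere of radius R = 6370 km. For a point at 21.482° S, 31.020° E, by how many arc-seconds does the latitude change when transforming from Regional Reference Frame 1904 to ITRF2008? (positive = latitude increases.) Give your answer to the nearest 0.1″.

On a sphere of radius R, 1 rad of latitude = R, so Δφ = ΔN / R = 367.0 / 6370000 = 5.7614e-05 rad = 11.884″.

Δφ = 11.9″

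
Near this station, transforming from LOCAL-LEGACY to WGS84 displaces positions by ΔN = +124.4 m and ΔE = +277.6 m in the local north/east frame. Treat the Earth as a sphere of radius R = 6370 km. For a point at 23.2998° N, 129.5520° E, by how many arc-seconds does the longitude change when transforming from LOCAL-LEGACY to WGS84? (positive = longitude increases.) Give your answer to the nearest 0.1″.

Δλ = 9.8″

At latitude 23.2998°, cos φ = 0.918448.
One radian of longitude at latitude φ spans R cos φ, so Δλ = ΔE / (R cos φ) = 277.6 / (6370000 × 0.918448) = 4.7449e-05 rad = 9.787″.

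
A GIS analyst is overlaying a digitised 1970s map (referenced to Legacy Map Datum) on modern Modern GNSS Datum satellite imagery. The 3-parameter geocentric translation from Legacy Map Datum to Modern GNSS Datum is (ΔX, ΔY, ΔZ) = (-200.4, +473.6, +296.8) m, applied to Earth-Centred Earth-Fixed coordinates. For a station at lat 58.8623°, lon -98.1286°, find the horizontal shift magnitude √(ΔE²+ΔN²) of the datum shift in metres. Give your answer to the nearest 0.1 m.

The local east axis at (φ, λ) is (−sin λ, cos λ, 0), so ΔE = −sin(-98.1286°)·(-200.4) + cos(-98.1286°)·473.6 = -265.35 m.
The local north axis is (−sin φ cos λ, −sin φ sin λ, cos φ), giving ΔN = -24.253 + 401.294 + 153.474 = 530.52 m.
Horizontal magnitude = √(ΔE² + ΔN²) = √((-265.35)² + 530.52²) = 593.18 m.

593.2 m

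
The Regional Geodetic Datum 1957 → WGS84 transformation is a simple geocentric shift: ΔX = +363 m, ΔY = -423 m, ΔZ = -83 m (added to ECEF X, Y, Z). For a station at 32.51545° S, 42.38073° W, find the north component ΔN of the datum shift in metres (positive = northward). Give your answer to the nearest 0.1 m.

ΔN = 227.4 m

The local north axis is (−sin φ cos λ, −sin φ sin λ, cos φ), giving ΔN = 144.133 + 153.262 − 69.989 = 227.41 m.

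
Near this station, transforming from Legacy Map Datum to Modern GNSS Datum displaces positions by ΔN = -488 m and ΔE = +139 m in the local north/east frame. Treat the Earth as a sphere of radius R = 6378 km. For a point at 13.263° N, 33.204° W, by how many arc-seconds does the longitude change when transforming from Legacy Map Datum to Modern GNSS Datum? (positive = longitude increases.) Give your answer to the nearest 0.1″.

Δλ = 4.6″

At latitude 13.263°, cos φ = 0.973327.
One radian of longitude at latitude φ spans R cos φ, so Δλ = ΔE / (R cos φ) = 139.0 / (6378000 × 0.973327) = 2.2391e-05 rad = 4.618″.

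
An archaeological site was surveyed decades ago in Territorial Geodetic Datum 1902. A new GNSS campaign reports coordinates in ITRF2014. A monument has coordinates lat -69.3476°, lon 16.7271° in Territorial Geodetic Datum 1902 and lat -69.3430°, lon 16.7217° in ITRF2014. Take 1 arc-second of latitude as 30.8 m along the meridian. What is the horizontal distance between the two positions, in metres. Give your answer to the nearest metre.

Δφ = -69.3430° − -69.3476° = +0.0046°; Δλ = 16.7217° − 16.7271° = -0.0054°.
1° of latitude = 3600 × 30.80 = 110880 m.
ΔN = Δφ × 110880 = 510.0 m; ΔE = Δλ × 110880 × cos(-69.3476°) = -0.0054 × 110880 × 0.352698 = -211.2 m.
Distance = √(ΔE² + ΔN²) = √((-211.2)² + 510.0²) = 552.0 m.

552 m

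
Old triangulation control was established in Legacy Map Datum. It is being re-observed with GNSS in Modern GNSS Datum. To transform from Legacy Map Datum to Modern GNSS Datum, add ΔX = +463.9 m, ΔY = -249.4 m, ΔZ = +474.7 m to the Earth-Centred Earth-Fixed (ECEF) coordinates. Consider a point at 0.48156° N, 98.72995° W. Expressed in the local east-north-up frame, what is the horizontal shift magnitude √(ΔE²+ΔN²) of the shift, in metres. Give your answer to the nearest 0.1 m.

The local east axis at (φ, λ) is (−sin λ, cos λ, 0), so ΔE = −sin(-98.72995°)·463.9 + cos(-98.72995°)·(-249.4) = 496.38 m.
The local north axis is (−sin φ cos λ, −sin φ sin λ, cos φ), giving ΔN = 0.592 − 2.072 + 474.683 = 473.20 m.
Horizontal magnitude = √(ΔE² + ΔN²) = √(496.38² + 473.20²) = 685.79 m.

685.8 m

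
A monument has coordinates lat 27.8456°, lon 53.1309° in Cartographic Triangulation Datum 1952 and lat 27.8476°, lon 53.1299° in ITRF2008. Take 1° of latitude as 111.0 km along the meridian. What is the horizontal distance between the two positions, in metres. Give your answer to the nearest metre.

Δφ = 27.8476° − 27.8456° = +0.0020°; Δλ = 53.1299° − 53.1309° = -0.0010°.
ΔN = Δφ × 111000 = 222.0 m; ΔE = Δλ × 111000 × cos(27.8456°) = -0.0010 × 111000 × 0.884210 = -98.1 m.
Distance = √(ΔE² + ΔN²) = √((-98.1)² + 222.0²) = 242.7 m.

243 m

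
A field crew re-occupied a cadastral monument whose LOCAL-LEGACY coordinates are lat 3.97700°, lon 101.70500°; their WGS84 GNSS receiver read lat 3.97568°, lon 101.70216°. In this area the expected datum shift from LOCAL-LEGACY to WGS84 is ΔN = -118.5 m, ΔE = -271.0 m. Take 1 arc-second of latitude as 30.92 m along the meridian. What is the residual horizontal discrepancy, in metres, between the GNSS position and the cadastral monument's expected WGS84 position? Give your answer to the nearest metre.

Observed coordinate differences: Δφ = -0.00132°, Δλ = -0.00284°.
Converting to metres (1° lat = 111312 m, cos φ = 0.997592): observed ΔN = -146.9 m, observed ΔE = -315.4 m.
Subtracting the expected shift leaves a residual of -146.9 − (-118.5) = -28.4 m north and -315.4 − (-271.0) = -44.4 m east.
Residual distance = √((-28.4)² + (-44.4)²) = 52.7 m.

53 m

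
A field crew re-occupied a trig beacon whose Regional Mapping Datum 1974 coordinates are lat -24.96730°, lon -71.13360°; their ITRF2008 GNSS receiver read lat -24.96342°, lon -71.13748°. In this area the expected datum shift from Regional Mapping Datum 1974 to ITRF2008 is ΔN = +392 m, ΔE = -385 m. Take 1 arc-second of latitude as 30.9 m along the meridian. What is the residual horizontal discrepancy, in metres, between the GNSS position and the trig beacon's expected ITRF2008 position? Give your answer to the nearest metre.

Observed coordinate differences: Δφ = +0.00388°, Δλ = -0.00388°.
Converting to metres (1° lat = 111240 m, cos φ = 0.906549): observed ΔN = 431.6 m, observed ΔE = -391.3 m.
Subtracting the expected shift leaves a residual of 431.6 − (392) = 39.6 m north and -391.3 − (-385) = -6.3 m east.
Residual distance = √(39.6² + (-6.3)²) = 40.1 m.

40 m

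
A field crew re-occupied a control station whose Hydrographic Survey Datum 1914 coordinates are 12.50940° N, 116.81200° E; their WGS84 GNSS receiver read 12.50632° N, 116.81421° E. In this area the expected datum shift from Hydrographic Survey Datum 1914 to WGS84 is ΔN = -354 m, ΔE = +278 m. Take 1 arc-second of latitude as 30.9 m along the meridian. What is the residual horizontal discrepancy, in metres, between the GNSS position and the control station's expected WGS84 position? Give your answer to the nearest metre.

40 m

Observed coordinate differences: Δφ = -0.00308°, Δλ = +0.00221°.
Converting to metres (1° lat = 111240 m, cos φ = 0.976260): observed ΔN = -342.6 m, observed ΔE = 240.0 m.
Subtracting the expected shift leaves a residual of -342.6 − (-354) = 11.4 m north and 240.0 − (278) = -38.0 m east.
Residual distance = √(11.4² + (-38.0)²) = 39.7 m.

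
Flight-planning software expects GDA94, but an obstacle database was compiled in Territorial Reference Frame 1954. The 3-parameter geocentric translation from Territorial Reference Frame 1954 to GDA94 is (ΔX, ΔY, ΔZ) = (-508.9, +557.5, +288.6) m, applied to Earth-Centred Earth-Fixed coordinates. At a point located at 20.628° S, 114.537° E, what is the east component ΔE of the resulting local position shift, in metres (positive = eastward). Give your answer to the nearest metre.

At φ = -20.628°, λ = 114.537°: sin φ = -0.352299, cos φ = 0.935887, sin λ = 0.909693, cos λ = -0.415281.
ΔE = −sin λ·ΔX + cos λ·ΔY = −(0.909693)·(-508.9) + (-0.415281)·(557.5) = 231.42 m.

ΔE = 231 m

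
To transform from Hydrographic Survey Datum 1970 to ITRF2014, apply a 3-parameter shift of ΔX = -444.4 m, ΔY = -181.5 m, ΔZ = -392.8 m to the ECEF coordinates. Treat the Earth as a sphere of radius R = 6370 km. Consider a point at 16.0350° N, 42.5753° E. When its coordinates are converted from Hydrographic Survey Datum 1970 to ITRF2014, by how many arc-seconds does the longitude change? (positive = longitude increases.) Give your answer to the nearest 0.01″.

Δλ = 5.63″

sin φ = 0.276225, cos φ = 0.961093, sin λ = 0.676559, cos λ = 0.736389.
East component: ΔE = −sin λ·ΔX + cos λ·ΔY = −(0.676559)(-444.4) + (0.736389)(-181.5) = 167.01 m.
1° of latitude spans πR/180 = 111177 m; at latitude φ, 1° of longitude spans that × cos φ = 106851.9 m, so Δλ = 167.01 / 106851.9 × 3600 = 5.627″.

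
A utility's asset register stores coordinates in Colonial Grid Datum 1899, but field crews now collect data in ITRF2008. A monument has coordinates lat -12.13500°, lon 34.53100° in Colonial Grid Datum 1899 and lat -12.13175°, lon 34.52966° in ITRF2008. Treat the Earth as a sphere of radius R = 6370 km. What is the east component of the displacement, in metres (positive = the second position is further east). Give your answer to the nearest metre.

Δφ = -12.13175° − -12.13500° = +0.00325°; Δλ = 34.52966° − 34.53100° = -0.00134°.
1° along a meridian = πR/180 = 111177 m.
ΔN = Δφ × 111177 = 361.3 m; ΔE = Δλ × 111177 × cos(-12.13500°) = -0.00134 × 111177 × 0.977655 = -145.6 m.

ΔE = -146 m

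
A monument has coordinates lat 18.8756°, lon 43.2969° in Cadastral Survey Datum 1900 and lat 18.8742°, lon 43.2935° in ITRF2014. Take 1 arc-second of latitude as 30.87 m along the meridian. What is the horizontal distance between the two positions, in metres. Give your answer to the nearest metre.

Δφ = 18.8742° − 18.8756° = -0.0014°; Δλ = 43.2935° − 43.2969° = -0.0034°.
1° of latitude = 3600 × 30.87 = 111132 m.
ΔN = Δφ × 111132 = -155.6 m; ΔE = Δλ × 111132 × cos(18.8756°) = -0.0034 × 111132 × 0.946223 = -357.5 m.
Distance = √(ΔE² + ΔN²) = √((-357.5)² + (-155.6)²) = 389.9 m.

390 m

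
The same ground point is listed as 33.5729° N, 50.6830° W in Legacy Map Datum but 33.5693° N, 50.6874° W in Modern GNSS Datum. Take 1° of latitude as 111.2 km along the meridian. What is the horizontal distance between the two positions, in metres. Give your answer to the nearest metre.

Δφ = 33.5693° − 33.5729° = -0.0036°; Δλ = -50.6874° − -50.6830° = -0.0044°.
ΔN = Δφ × 111200 = -400.3 m; ΔE = Δλ × 111200 × cos(33.5729°) = -0.0044 × 111200 × 0.833183 = -407.7 m.
Distance = √(ΔE² + ΔN²) = √((-407.7)² + (-400.3)²) = 571.4 m.

571 m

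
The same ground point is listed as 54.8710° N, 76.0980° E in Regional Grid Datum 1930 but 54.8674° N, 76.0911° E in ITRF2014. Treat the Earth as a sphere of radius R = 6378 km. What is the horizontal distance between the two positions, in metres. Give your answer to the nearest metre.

Δφ = 54.8674° − 54.8710° = -0.0036°; Δλ = 76.0911° − 76.0980° = -0.0069°.
1° along a meridian = πR/180 = 111317 m.
ΔN = Δφ × 111317 = -400.7 m; ΔE = Δλ × 111317 × cos(54.8710°) = -0.0069 × 111317 × 0.575419 = -442.0 m.
Distance = √(ΔE² + ΔN²) = √((-442.0)² + (-400.7)²) = 596.6 m.

597 m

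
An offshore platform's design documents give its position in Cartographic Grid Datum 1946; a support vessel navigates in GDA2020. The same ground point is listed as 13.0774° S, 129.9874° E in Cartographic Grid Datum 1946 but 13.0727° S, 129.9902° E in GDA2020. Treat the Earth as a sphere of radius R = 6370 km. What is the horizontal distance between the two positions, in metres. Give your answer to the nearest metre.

604 m

Δφ = -13.0727° − -13.0774° = +0.0047°; Δλ = 129.9902° − 129.9874° = +0.0028°.
1° along a meridian = πR/180 = 111177 m.
ΔN = Δφ × 111177 = 522.5 m; ΔE = Δλ × 111177 × cos(-13.0774°) = +0.0028 × 111177 × 0.974065 = 303.2 m.
Distance = √(ΔE² + ΔN²) = √(303.2² + 522.5²) = 604.1 m.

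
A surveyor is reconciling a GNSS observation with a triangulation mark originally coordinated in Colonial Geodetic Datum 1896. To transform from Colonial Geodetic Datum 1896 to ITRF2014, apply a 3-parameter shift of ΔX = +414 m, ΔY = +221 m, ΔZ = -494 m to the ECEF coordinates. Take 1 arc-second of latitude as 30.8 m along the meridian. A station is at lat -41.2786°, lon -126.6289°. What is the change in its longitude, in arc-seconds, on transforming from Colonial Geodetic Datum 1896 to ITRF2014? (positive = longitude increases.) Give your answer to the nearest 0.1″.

Δλ = 8.7″

sin φ = -0.659721, cos φ = 0.751511, sin λ = -0.802517, cos λ = -0.596630.
East component: ΔE = −sin λ·ΔX + cos λ·ΔY = −(-0.802517)(414) + (-0.596630)(221) = 200.39 m.
1° of latitude spans 3600 × 30.80 = 110880 m; at latitude φ, 1° of longitude spans that × cos φ = 83327.5 m, so Δλ = 200.39 / 83327.5 × 3600 = 8.657″.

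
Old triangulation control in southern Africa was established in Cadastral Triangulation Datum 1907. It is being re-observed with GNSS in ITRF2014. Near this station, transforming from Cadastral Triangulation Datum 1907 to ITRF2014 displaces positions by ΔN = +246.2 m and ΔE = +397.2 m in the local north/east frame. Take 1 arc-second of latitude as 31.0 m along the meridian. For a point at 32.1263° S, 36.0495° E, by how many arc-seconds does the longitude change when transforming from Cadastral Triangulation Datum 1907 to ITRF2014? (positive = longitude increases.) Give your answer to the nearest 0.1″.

Δλ = 15.1″

At latitude -32.1263°, cos φ = 0.846878.
1″ of longitude at this latitude = 31.00 × cos φ = 26.2532 m, so Δλ = 397.2 / 26.2532 = 15.130″.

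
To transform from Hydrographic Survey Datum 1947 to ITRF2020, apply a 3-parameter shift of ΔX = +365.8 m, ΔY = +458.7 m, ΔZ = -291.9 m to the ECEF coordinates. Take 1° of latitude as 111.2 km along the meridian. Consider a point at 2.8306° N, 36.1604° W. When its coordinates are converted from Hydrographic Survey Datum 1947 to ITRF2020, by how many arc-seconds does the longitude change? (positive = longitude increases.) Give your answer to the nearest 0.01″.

sin φ = 0.049383, cos φ = 0.998780, sin λ = -0.590048, cos λ = 0.807368.
East component: ΔE = −sin λ·ΔX + cos λ·ΔY = −(-0.590048)(365.8) + (0.807368)(458.7) = 586.18 m.
1° of latitude spans 111200 m; at latitude φ, 1° of longitude spans that × cos φ = 111064.3 m, so Δλ = 586.18 / 111064.3 × 3600 = 19.000″.

Δλ = 19.00″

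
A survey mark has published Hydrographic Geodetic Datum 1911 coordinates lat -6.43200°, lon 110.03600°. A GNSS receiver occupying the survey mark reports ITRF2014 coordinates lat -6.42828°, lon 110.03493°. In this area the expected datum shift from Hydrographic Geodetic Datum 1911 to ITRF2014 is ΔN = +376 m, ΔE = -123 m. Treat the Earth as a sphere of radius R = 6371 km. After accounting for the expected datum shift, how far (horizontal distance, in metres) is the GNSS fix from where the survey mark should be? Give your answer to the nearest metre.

38 m

Observed coordinate differences: Δφ = +0.00372°, Δλ = -0.00107°.
Converting to metres (1° lat = 111195 m, cos φ = 0.993706): observed ΔN = 413.6 m, observed ΔE = -118.2 m.
Subtracting the expected shift leaves a residual of 413.6 − (376) = 37.6 m north and -118.2 − (-123) = 4.8 m east.
Residual distance = √(37.6² + 4.8²) = 37.9 m.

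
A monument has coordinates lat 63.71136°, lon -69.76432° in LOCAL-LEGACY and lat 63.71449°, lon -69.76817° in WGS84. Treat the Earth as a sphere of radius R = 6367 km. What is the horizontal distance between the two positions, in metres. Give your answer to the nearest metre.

Δφ = 63.71449° − 63.71136° = +0.00313°; Δλ = -69.76817° − -69.76432° = -0.00385°.
1° along a meridian = πR/180 = 111125 m.
ΔN = Δφ × 111125 = 347.8 m; ΔE = Δλ × 111125 × cos(63.71136°) = -0.00385 × 111125 × 0.442893 = -189.5 m.
Distance = √(ΔE² + ΔN²) = √((-189.5)² + 347.8²) = 396.1 m.

396 m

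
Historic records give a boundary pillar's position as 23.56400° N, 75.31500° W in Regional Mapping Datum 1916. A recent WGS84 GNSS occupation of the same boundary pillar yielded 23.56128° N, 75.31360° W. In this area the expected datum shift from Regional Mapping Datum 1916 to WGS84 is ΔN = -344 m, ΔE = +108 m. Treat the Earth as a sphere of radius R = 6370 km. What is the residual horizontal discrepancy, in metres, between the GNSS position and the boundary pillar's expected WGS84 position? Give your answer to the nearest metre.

Observed coordinate differences: Δφ = -0.00272°, Δλ = +0.00140°.
Converting to metres (1° lat = 111177 m, cos φ = 0.916614): observed ΔN = -302.4 m, observed ΔE = 142.7 m.
Subtracting the expected shift leaves a residual of -302.4 − (-344) = 41.6 m north and 142.7 − (108) = 34.7 m east.
Residual distance = √(41.6² + 34.7²) = 54.2 m.

54 m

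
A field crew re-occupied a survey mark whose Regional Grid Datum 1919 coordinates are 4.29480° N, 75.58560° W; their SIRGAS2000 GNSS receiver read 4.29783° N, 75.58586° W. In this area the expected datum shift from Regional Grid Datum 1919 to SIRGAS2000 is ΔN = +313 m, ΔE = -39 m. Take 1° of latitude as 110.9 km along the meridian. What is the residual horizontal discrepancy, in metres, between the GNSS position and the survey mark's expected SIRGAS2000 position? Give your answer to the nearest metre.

25 m

Observed coordinate differences: Δφ = +0.00303°, Δλ = -0.00026°.
Converting to metres (1° lat = 110900 m, cos φ = 0.997192): observed ΔN = 336.0 m, observed ΔE = -28.8 m.
Subtracting the expected shift leaves a residual of 336.0 − (313) = 23.0 m north and -28.8 − (-39) = 10.2 m east.
Residual distance = √(23.0² + 10.2²) = 25.2 m.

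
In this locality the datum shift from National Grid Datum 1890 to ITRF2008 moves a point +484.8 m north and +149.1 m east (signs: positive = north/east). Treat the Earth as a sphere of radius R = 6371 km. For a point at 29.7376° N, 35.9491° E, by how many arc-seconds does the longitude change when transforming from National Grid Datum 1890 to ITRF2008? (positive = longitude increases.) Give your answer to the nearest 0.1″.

At latitude 29.7376°, cos φ = 0.868306.
One radian of longitude at latitude φ spans R cos φ, so Δλ = ΔE / (R cos φ) = 149.1 / (6371000 × 0.868306) = 2.6952e-05 rad = 5.559″.

Δλ = 5.6″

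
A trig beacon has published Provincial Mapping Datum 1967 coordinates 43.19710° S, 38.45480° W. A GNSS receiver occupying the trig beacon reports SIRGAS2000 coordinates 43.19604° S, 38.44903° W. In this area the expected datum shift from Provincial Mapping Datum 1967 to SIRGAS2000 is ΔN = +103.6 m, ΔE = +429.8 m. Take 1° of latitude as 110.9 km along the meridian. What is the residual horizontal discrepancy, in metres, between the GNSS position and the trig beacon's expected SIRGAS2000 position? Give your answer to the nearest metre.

39 m

Observed coordinate differences: Δφ = +0.00106°, Δλ = +0.00577°.
Converting to metres (1° lat = 110900 m, cos φ = 0.729003): observed ΔN = 117.6 m, observed ΔE = 466.5 m.
Subtracting the expected shift leaves a residual of 117.6 − (103.6) = 14.0 m north and 466.5 − (429.8) = 36.7 m east.
Residual distance = √(14.0² + 36.7²) = 39.2 m.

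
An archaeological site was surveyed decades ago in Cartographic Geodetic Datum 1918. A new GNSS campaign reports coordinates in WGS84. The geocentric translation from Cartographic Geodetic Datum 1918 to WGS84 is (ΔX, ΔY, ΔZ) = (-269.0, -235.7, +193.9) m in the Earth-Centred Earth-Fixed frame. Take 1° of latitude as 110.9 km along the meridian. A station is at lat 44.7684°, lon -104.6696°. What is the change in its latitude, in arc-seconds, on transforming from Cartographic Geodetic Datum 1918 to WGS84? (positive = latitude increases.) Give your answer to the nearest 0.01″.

Δφ = -2.30″

sin φ = 0.704243, cos φ = 0.709959, sin λ = -0.967402, cos λ = -0.253245.
North component: ΔN = −sin φ cos λ·ΔX − sin φ sin λ·ΔY + cos φ·ΔZ = −(0.704243)(-0.253245)(-269.0) − (0.704243)(-0.967402)(-235.7) + (0.709959)(193.9) = -70.89 m.
1° of latitude spans 110900 m, so Δφ = -70.89 / 110900 × 3600 = -2.301″.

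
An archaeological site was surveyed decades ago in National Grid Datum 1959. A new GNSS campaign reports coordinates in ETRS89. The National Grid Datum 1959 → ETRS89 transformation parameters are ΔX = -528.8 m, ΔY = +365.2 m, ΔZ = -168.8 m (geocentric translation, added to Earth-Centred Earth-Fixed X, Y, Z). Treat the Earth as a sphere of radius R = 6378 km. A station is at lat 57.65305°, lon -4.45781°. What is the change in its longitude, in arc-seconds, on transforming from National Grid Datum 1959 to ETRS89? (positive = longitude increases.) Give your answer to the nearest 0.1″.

Δλ = 19.5″

sin φ = 0.844824, cos φ = 0.535045, sin λ = -0.077725, cos λ = 0.996975.
East component: ΔE = −sin λ·ΔX + cos λ·ΔY = −(-0.077725)(-528.8) + (0.996975)(365.2) = 322.99 m.
1° of latitude spans πR/180 = 111317 m; at latitude φ, 1° of longitude spans that × cos φ = 59559.6 m, so Δλ = 322.99 / 59559.6 × 3600 = 19.523″.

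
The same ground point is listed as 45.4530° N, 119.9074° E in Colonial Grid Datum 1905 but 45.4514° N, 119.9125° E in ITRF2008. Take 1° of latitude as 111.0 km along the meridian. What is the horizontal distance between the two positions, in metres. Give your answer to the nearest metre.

435 m

Δφ = 45.4514° − 45.4530° = -0.0016°; Δλ = 119.9125° − 119.9074° = +0.0051°.
ΔN = Δφ × 111000 = -177.6 m; ΔE = Δλ × 111000 × cos(45.4530°) = +0.0051 × 111000 × 0.701494 = 397.1 m.
Distance = √(ΔE² + ΔN²) = √(397.1² + (-177.6)²) = 435.0 m.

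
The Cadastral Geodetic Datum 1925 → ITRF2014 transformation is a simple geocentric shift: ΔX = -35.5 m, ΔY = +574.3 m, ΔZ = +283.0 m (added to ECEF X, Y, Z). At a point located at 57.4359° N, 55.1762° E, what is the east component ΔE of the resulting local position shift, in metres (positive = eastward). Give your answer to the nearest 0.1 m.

The local east axis at (φ, λ) is (−sin λ, cos λ, 0), so ΔE = −sin(55.1762°)·(-35.5) + cos(55.1762°)·574.3 = 357.10 m.

ΔE = 357.1 m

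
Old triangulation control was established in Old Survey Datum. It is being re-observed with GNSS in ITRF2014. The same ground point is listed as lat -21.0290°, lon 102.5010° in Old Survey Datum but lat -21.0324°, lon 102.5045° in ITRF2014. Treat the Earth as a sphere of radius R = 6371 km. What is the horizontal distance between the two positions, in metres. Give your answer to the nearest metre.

524 m

Δφ = -21.0324° − -21.0290° = -0.0034°; Δλ = 102.5045° − 102.5010° = +0.0035°.
1° along a meridian = πR/180 = 111195 m.
ΔN = Δφ × 111195 = -378.1 m; ΔE = Δλ × 111195 × cos(-21.0290°) = +0.0035 × 111195 × 0.933399 = 363.3 m.
Distance = √(ΔE² + ΔN²) = √(363.3² + (-378.1)²) = 524.3 m.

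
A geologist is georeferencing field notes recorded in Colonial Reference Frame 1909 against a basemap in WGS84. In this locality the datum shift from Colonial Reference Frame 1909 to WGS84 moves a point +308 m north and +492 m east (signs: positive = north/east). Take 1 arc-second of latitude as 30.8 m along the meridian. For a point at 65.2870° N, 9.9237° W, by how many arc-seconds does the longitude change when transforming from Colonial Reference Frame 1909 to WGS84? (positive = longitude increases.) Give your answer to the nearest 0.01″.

At latitude 65.2870°, cos φ = 0.418073.
1″ of longitude at this latitude = 30.80 × cos φ = 12.8767 m, so Δλ = 492.0 / 12.8767 = 38.209″.

Δλ = 38.21″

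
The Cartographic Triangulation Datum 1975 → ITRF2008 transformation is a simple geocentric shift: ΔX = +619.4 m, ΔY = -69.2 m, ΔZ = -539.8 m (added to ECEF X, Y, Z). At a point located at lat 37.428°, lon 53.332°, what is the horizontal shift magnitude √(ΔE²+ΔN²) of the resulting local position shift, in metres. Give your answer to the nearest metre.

At φ = 37.428°, λ = 53.332°: sin φ = 0.607764, cos φ = 0.794118, sin λ = 0.802109, cos λ = 0.597177.
ΔE = −sin λ·ΔX + cos λ·ΔY = −(0.802109)·(619.4) + (0.597177)·(-69.2) = -538.15 m.
ΔN = −sin φ cos λ·ΔX − sin φ sin λ·ΔY + cos φ·ΔZ = −(0.607764)(0.597177)(619.4) − (0.607764)(0.802109)(-69.2) + (0.794118)(-539.8) = -619.74 m.
Horizontal magnitude = √(ΔE² + ΔN²) = √((-538.15)² + (-619.74)²) = 820.78 m.

821 m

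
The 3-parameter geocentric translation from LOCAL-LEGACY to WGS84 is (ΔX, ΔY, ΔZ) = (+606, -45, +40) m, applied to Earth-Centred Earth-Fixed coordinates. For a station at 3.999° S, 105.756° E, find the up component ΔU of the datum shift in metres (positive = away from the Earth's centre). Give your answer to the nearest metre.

At φ = -3.999°, λ = 105.756°: sin φ = -0.069739, cos φ = 0.997565, sin λ = 0.962427, cos λ = -0.271541.
ΔU = cos φ cos λ·ΔX + cos φ sin λ·ΔY + sin φ·ΔZ = (0.997565)(-0.271541)(606) + (0.997565)(0.962427)(-45) + (-0.069739)(40) = -210.15 m.

ΔU = -210 m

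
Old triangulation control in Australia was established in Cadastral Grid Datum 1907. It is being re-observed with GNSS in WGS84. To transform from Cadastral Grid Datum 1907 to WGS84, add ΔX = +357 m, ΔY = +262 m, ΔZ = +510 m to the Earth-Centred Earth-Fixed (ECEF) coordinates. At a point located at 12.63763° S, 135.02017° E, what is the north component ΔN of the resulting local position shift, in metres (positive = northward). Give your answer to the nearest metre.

ΔN = 483 m

The local north axis is (−sin φ cos λ, −sin φ sin λ, cos φ), giving ΔN = -55.249 + 40.518 + 497.644 = 482.91 m.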